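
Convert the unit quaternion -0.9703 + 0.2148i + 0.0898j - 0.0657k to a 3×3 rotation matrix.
[[0.9752, -0.0889, -0.2025], [0.1661, 0.8991, 0.405], [0.146, -0.4286, 0.8916]]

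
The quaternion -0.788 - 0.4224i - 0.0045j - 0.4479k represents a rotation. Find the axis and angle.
axis = (-0.6861, -0.0073, -0.7275), θ = 284°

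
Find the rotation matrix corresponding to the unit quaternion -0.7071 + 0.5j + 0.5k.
[[0, 0.7071, -0.7071], [-0.7071, 0.5, 0.5], [0.7071, 0.5, 0.5]]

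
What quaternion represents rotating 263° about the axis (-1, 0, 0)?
-0.6626 - 0.749i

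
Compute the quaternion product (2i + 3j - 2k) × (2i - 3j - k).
3 - 9i - 2j - 12k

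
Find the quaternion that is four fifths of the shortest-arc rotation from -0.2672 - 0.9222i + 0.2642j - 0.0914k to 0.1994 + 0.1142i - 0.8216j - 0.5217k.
-0.2456 - 0.34i + 0.7952j + 0.4378k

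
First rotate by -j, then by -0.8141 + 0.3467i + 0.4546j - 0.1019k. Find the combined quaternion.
0.4546 - 0.1019i + 0.8141j - 0.3467k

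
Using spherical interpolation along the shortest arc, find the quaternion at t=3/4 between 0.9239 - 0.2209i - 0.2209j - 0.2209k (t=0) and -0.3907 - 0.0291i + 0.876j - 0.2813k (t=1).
0.5976 - 0.0426i - 0.7837j + 0.1639k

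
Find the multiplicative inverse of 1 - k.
0.5 + 0.5k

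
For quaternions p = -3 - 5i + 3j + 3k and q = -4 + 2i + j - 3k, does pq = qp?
No: pq = 28 + 2i - 24j - 14k ≠ 28 + 26i - 6j + 8k = qp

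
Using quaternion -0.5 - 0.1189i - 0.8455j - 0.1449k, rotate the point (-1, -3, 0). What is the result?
(0.303, -3.135, -0.281)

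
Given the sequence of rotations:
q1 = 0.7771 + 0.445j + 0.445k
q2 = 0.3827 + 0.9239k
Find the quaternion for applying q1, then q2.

q2 · q1 = -0.1137 - 0.4111i + 0.1703j + 0.8883k
-0.1137 - 0.4111i + 0.1703j + 0.8883k


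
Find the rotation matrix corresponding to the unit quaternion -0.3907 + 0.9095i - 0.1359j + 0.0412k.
[[0.9597, -0.215, 0.1811], [-0.2794, -0.6578, 0.6995], [-0.0312, -0.7219, -0.6913]]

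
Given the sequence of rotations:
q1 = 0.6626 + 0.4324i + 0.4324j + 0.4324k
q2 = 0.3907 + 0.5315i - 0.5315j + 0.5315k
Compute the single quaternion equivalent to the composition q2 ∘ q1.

q2 · q1 = 0.0291 + 0.0615i - 0.1832j + 0.9808k
0.0291 + 0.0615i - 0.1832j + 0.9808k


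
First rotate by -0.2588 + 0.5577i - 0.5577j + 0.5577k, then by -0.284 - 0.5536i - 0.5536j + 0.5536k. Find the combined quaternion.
-0.2352 - 0.0151i + 0.9191j + 0.3158k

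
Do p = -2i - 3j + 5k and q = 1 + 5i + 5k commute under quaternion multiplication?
No: pq = -15 - 17i + 32j + 20k ≠ -15 + 13i - 38j - 10k = qp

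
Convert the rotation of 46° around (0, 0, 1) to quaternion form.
0.9205 + 0.3907k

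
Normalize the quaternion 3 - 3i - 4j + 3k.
0.4575 - 0.4575i - 0.61j + 0.4575k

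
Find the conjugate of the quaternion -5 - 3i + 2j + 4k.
-5 + 3i - 2j - 4k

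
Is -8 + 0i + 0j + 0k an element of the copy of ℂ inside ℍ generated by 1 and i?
Yes. The quaternion -8 has j- and k-coefficients y = z = 0, so it lies in the complex subalgebra spanned by 1 and i.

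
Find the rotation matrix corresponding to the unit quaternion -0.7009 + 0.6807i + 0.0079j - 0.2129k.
[[0.9092, -0.2877, -0.3009], [0.3092, -0.0174, 0.9508], [-0.2788, -0.9576, 0.0732]]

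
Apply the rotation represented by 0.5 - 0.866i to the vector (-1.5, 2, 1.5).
(-1.5, 0.299, -2.482)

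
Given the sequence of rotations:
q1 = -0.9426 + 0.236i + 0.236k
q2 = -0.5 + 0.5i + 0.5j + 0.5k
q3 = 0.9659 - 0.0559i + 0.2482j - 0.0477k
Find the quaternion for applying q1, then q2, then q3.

q2 · q1 = 0.2353 - 0.4713i - 0.4713j - 0.7073k
q3 · q2 · q1 = 0.2842 - 0.6664i - 0.4139j - 0.5511k
0.2842 - 0.6664i - 0.4139j - 0.5511k


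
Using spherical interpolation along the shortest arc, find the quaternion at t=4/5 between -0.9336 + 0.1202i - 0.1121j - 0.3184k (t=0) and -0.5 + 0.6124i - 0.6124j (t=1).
-0.6361 + 0.5441i - 0.5422j - 0.0731k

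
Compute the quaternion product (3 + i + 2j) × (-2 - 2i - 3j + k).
2 - 6i - 14j + 4k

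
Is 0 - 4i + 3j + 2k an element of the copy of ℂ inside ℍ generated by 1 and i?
No. The quaternion -4i + 3j + 2k has j-coefficient y = 3 and k-coefficient z = 2, not both zero, so it does not lie in the complex subalgebra spanned by 1 and i.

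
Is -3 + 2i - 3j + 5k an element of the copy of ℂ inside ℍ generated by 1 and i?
No. The quaternion -3 + 2i - 3j + 5k has j-coefficient y = -3 and k-coefficient z = 5, not both zero, so it does not lie in the complex subalgebra spanned by 1 and i.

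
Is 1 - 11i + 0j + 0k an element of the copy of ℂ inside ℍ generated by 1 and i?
Yes. The quaternion 1 - 11i has j- and k-coefficients y = z = 0, so it lies in the complex subalgebra spanned by 1 and i.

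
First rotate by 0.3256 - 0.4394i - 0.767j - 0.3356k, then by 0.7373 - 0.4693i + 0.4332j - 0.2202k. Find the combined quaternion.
0.2922 - 0.791i - 0.4852j + 0.2312k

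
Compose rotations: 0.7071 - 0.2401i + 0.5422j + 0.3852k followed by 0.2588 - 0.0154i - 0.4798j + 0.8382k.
0.1166 - 0.7123i - 0.3943j + 0.5688k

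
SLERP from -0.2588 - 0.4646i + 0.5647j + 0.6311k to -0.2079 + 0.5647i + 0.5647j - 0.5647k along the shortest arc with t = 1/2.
-0.0322 - 0.652i + 0.7575k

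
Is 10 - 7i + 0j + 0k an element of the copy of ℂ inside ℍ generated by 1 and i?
Yes. The quaternion 10 - 7i has j- and k-coefficients y = z = 0, so it lies in the complex subalgebra spanned by 1 and i.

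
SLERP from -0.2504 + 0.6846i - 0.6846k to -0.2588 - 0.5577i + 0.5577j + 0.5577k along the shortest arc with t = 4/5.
0.1598 + 0.6161i - 0.4641j - 0.6161k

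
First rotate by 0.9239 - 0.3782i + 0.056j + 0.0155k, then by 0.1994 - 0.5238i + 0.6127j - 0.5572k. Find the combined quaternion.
-0.0396 - 0.5187i + 0.7961j - 0.3093k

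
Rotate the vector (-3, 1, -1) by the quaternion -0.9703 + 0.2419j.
(-2.179, 1, -2.291)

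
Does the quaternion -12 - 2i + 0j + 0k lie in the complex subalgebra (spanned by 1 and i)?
Yes. The quaternion -12 - 2i has j- and k-coefficients y = z = 0, so it lies in the complex subalgebra spanned by 1 and i.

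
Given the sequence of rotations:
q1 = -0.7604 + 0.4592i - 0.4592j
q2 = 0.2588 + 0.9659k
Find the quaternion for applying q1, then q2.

q2 · q1 = -0.1968 + 0.5624i + 0.3247j - 0.7345k
-0.1968 + 0.5624i + 0.3247j - 0.7345k


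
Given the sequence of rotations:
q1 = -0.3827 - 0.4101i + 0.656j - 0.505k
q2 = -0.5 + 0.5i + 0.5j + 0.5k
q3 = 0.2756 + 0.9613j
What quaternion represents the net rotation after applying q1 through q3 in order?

q2 · q1 = 0.3209 - 0.5668i - 0.4719j + 0.5942k
q3 · q2 · q1 = 0.5421 + 0.415i + 0.1784j + 0.7086k
0.5421 + 0.415i + 0.1784j + 0.7086k


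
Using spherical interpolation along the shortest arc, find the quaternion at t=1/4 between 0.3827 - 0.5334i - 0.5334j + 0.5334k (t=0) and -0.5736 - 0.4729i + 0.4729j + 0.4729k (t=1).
0.1348 - 0.6654i - 0.3104j + 0.6654k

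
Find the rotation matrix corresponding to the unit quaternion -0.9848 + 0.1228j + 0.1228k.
[[0.9397, 0.2419, -0.2419], [-0.2419, 0.9698, 0.0302], [0.2419, 0.0302, 0.9698]]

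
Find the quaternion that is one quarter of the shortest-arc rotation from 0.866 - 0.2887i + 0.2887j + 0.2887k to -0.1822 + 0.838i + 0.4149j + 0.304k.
0.8206 - 0.5409i + 0.1099j + 0.1481k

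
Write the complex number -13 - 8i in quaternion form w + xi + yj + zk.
-13 - 8i + 0j + 0k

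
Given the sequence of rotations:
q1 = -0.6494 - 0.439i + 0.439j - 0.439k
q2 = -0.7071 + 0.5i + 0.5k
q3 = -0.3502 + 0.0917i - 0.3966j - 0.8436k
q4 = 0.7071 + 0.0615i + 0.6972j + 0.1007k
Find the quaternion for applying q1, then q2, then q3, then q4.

q2 · q1 = 0.8982 - 0.2338i - 0.3104j + 0.2052k
q3 · q2 · q1 = -0.2431 - 0.179i - 0.0691j - 0.9508k
q4 · q3 · q2 · q1 = -0.017 - 0.7975i - 0.1779j - 0.5762k
-0.017 - 0.7975i - 0.1779j - 0.5762k


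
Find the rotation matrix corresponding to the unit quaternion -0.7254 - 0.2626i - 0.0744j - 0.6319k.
[[0.1903, -0.8777, 0.4398], [0.9558, 0.0635, -0.287], [0.2239, 0.475, 0.851]]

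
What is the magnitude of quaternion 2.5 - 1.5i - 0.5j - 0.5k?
3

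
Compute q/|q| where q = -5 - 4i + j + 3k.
-0.7001 - 0.5601i + 0.14j + 0.4201k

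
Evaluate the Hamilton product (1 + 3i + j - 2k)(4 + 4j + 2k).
4 + 22i + 2j + 6k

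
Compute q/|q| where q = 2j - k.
0.8944j - 0.4472k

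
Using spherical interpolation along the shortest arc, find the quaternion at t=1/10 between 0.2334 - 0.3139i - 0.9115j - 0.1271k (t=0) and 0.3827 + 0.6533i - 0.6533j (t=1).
0.265 - 0.2142i - 0.9326j - 0.1189k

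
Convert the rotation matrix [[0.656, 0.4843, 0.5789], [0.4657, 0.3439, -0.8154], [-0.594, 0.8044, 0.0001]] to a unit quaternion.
0.7071 + 0.5727i + 0.4147j - 0.0066k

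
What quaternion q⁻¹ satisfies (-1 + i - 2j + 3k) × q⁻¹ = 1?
-0.0667 - 0.0667i + 0.1333j - 0.2k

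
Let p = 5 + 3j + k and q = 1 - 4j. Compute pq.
17 + 4i - 17j + k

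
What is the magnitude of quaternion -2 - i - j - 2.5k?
3.5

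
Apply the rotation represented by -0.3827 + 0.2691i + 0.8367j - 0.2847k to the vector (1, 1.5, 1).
(-1.007, 1.437, -1.081)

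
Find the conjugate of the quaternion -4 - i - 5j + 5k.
-4 + i + 5j - 5k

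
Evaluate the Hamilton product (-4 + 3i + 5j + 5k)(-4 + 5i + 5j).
-24 - 57i - 15j - 30k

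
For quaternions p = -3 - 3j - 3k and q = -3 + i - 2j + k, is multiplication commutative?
No: pq = 6 - 12i + 12j + 9k ≠ 6 + 6i + 18j + 3k = qp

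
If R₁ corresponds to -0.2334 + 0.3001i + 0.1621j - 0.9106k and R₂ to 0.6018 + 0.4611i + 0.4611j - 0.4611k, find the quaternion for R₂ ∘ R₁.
-0.7735 - 0.2722i + 0.2714j - 0.504k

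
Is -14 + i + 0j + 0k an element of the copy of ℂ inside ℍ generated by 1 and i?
Yes. The quaternion -14 + i has j- and k-coefficients y = z = 0, so it lies in the complex subalgebra spanned by 1 and i.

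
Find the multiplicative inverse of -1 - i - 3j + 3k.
-0.05 + 0.05i + 0.15j - 0.15k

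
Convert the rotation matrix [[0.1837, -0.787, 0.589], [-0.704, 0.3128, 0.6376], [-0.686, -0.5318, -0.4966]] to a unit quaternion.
0.5 - 0.5847i + 0.6375j + 0.0415k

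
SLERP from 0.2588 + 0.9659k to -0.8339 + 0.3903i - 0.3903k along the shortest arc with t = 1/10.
0.3367 - 0.0453i + 0.9405k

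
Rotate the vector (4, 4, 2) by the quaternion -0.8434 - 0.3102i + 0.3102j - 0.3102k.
(-1.064, 2.352, 5.416)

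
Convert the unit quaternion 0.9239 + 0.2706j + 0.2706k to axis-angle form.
axis = (0, √2/2, √2/2), θ = π/4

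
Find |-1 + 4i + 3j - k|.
√27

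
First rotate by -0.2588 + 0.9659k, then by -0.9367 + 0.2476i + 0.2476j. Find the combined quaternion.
0.2424 + 0.1751i - 0.3032j - 0.9048k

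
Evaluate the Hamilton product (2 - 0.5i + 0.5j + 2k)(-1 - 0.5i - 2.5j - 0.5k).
4.25i - 6.75j - 1.5k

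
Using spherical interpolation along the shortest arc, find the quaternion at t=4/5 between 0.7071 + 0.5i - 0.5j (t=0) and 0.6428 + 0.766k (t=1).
0.7289 + 0.1224i - 0.1224j + 0.6624k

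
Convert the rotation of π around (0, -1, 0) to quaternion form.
-j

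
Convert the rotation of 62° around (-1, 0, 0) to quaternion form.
0.8572 - 0.515i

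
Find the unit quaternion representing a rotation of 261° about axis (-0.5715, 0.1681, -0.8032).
-0.6494 - 0.4346i + 0.1278j - 0.6108k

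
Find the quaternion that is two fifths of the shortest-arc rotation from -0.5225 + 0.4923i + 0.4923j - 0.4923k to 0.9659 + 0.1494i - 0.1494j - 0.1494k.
-0.8275 + 0.2689i + 0.413j - 0.2689k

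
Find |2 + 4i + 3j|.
√29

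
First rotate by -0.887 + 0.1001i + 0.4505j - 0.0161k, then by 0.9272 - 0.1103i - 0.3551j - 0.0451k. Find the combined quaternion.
-0.6521 + 0.2167i + 0.7264j + 0.0109k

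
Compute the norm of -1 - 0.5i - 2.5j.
2.739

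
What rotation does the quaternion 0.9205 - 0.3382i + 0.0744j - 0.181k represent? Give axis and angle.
axis = (-0.8655, 0.1904, -0.4632), θ = 46°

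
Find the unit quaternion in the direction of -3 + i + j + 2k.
-0.7746 + 0.2582i + 0.2582j + 0.5164k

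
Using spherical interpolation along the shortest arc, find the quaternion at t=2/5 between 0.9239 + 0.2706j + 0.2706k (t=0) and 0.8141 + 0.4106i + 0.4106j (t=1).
0.9102 + 0.1709i + 0.3382j + 0.1673k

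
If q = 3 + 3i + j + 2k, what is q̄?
3 - 3i - j - 2k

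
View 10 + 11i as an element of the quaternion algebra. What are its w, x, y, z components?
10 + 11i + 0j + 0k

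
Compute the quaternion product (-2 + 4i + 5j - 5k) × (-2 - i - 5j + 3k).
48 - 16i - 7j - 11k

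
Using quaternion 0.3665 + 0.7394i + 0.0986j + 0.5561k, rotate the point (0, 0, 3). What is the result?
(2.684, -1.297, -0.339)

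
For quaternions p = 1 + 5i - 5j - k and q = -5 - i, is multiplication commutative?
No: pq = -26i + 26j ≠ -26i + 24j + 10k = qp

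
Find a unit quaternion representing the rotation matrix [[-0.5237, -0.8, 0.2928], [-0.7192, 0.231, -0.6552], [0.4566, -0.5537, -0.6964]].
-0.0523 - 0.4852i + 0.7828j - 0.3861k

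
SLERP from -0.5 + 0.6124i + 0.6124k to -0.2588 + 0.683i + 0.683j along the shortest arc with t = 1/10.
-0.4958 + 0.6505i + 0.0808j + 0.5697k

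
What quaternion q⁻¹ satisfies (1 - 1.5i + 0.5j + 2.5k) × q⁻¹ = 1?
0.1026 + 0.1538i - 0.0513j - 0.2564k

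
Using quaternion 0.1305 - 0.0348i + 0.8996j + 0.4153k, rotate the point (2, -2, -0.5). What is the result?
(-1.688, -1.592, -1.693)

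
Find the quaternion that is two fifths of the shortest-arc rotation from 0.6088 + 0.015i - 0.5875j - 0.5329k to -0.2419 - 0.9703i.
0.5923 + 0.5364i - 0.4453j - 0.4039k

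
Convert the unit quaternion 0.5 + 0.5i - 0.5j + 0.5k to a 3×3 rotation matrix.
[[0, -1, 0], [0, 0, -1], [1, 0, 0]]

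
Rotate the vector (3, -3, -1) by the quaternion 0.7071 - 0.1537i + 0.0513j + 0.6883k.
(3.248, 2.569, -1.36)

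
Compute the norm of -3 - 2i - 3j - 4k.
√38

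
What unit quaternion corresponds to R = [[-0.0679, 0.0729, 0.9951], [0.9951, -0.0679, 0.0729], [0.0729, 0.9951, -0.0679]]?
0.4462 + 0.5167i + 0.5167j + 0.5167k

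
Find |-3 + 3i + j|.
√19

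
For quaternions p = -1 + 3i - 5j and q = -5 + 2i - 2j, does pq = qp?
No: pq = -11 - 17i + 27j + 4k ≠ -11 - 17i + 27j - 4k = qp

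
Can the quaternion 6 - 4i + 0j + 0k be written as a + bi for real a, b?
Yes. The quaternion 6 - 4i has j- and k-coefficients y = z = 0, so it lies in the complex subalgebra spanned by 1 and i.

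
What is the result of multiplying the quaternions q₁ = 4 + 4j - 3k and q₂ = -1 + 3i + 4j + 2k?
-14 + 32i + 3j - k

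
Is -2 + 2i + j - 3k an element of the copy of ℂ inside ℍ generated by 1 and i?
No. The quaternion -2 + 2i + j - 3k has j-coefficient y = 1 and k-coefficient z = -3, not both zero, so it does not lie in the complex subalgebra spanned by 1 and i.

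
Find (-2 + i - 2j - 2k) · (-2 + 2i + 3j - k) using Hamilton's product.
6 + 2i - 5j + 13k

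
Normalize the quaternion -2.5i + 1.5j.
-0.8575i + 0.5145j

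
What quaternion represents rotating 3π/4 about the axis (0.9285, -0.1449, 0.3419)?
0.3827 + 0.8578i - 0.1339j + 0.3159k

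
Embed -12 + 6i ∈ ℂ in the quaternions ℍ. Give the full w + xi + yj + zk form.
-12 + 6i + 0j + 0k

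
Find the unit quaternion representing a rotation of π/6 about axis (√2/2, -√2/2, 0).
0.9659 + 0.183i - 0.183j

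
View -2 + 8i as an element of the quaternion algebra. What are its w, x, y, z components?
-2 + 8i + 0j + 0k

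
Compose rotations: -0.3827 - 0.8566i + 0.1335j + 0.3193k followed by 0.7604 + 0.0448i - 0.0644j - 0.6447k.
-0.0382 - 0.603i + 0.6641j + 0.4403k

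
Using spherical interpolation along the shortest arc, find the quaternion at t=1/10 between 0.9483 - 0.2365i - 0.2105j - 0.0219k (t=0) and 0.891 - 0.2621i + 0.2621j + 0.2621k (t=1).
0.9562 - 0.2427i - 0.1638j + 0.0077k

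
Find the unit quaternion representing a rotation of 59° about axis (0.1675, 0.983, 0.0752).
0.8704 + 0.0825i + 0.4841j + 0.037k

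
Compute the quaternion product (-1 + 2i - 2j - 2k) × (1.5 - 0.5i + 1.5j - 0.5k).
1.5 + 7.5i - 2.5j - 0.5k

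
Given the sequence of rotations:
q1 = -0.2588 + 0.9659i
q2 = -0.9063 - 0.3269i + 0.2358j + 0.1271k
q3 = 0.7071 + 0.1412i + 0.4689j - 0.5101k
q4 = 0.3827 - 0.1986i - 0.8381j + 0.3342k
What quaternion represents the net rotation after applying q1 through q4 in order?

q2 · q1 = 0.5503 - 0.7908i + 0.0617j - 0.2607k
q3 · q2 · q1 = 0.3389 - 0.5722i + 0.7419j - 0.0855k
q4 · q3 · q2 · q1 = 0.6664 - 0.4626i - 0.2083j - 0.5464k
0.6664 - 0.4626i - 0.2083j - 0.5464k


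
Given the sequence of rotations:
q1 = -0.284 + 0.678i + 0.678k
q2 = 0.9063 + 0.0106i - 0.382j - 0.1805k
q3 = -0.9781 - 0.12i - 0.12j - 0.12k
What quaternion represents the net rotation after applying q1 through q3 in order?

q2 · q1 = -0.1422 + 0.3525i - 0.0211j + 0.9247k
q3 · q2 · q1 = 0.2898 - 0.4412i + 0.1064j - 0.8426k
0.2898 - 0.4412i + 0.1064j - 0.8426k


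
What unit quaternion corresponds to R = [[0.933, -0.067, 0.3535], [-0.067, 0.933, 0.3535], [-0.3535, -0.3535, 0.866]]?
0.9659 - 0.183i + 0.183j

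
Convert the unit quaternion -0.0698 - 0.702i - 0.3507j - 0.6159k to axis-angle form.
axis = (-0.7037, -0.3516, -0.6174), θ = 188°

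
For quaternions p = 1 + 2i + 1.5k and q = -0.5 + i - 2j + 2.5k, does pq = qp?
No: pq = -6.25 + 3i - 5.5j - 2.25k ≠ -6.25 - 3i + 1.5j + 5.75k = qp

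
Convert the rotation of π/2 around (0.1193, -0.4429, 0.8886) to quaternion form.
0.7071 + 0.0844i - 0.3132j + 0.6283k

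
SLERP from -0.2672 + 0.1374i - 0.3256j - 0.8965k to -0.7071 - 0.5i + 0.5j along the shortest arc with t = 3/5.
0.4083 + 0.4762i - 0.5843j - 0.515k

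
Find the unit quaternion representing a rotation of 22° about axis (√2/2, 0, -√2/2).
0.9816 + 0.1349i - 0.1349k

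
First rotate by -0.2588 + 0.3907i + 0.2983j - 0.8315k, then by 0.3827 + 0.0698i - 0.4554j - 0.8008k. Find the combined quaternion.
-0.6563 + 0.749i - 0.0228j + 0.0878k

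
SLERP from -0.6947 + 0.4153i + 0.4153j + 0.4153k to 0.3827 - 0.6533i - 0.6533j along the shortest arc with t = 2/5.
-0.5971 + 0.5366i + 0.5366j + 0.2601k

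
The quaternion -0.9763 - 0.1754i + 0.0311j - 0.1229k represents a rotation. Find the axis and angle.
axis = (-0.8105, 0.1437, -0.5679), θ = 335°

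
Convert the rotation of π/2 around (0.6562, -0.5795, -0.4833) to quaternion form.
0.7071 + 0.464i - 0.4098j - 0.3417k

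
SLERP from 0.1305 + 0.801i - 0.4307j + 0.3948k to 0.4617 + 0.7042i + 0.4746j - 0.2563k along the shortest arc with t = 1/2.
0.3647 + 0.9268i + 0.027j + 0.0853k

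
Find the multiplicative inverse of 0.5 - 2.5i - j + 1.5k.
0.0513 + 0.2564i + 0.1026j - 0.1538k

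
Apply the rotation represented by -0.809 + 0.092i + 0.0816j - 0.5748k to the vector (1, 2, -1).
(-1.266, 1.535, -1.429)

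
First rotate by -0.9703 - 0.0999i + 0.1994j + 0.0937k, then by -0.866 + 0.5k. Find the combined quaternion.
0.7934 - 0.0132i - 0.2226j - 0.5663k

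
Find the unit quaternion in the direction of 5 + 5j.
0.7071 + 0.7071j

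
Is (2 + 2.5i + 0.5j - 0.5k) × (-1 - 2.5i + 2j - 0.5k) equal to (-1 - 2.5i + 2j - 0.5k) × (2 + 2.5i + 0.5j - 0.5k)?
No: pq = 3 - 6.75i + 6j + 5.75k ≠ 3 - 8.25i + j - 6.75k = qp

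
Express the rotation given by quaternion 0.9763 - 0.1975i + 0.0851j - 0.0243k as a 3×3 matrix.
[[0.9843, 0.0138, 0.1758], [-0.0811, 0.9208, 0.3815], [-0.1566, -0.3898, 0.9075]]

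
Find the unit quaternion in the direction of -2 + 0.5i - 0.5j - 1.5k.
-0.7698 + 0.1925i - 0.1925j - 0.5774k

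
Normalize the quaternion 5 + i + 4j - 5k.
0.6108 + 0.1222i + 0.4887j - 0.6108k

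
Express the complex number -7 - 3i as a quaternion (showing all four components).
-7 - 3i + 0j + 0k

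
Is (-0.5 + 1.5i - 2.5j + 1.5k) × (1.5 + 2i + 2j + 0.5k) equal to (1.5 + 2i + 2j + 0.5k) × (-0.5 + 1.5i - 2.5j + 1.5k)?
No: pq = 0.5 - 3i - 2.5j + 10k ≠ 0.5 + 5.5i - 7j - 6k = qp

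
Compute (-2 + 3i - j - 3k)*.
-2 - 3i + j + 3k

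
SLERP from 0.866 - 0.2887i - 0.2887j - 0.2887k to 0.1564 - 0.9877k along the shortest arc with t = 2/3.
0.4716 - 0.1177i - 0.1177j - 0.866k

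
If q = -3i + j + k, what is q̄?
3i - j - k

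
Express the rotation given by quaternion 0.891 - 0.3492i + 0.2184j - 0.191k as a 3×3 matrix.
[[0.8316, 0.1878, 0.5226], [-0.4929, 0.6832, 0.5388], [-0.2558, -0.7057, 0.6607]]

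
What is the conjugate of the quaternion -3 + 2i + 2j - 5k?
-3 - 2i - 2j + 5k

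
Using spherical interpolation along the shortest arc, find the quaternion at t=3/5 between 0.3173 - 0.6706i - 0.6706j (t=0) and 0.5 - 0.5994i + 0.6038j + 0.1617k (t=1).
0.552 - 0.8193i + 0.0948j + 0.1228k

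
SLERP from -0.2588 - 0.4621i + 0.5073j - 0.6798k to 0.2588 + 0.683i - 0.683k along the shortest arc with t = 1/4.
-0.1389 - 0.1674i + 0.4574j - 0.8622k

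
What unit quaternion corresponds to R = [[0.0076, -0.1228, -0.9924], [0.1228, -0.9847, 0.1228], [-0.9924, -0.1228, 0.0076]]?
0.0872 - 0.7044i + 0.7044k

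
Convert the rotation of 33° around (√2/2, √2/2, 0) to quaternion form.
0.9588 + 0.2008i + 0.2008j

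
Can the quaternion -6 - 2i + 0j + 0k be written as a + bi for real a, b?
Yes. The quaternion -6 - 2i has j- and k-coefficients y = z = 0, so it lies in the complex subalgebra spanned by 1 and i.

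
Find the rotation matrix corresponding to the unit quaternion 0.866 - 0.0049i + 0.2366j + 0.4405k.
[[0.5, -0.7653, 0.4055], [0.7606, 0.6119, 0.2169], [-0.4141, 0.2, 0.888]]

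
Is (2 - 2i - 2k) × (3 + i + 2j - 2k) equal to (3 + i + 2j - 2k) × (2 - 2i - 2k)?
No: pq = 4 - 2j - 14k ≠ 4 - 8i + 10j - 6k = qp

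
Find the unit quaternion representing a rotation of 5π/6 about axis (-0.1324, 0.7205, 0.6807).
0.2588 - 0.1279i + 0.6959j + 0.6575k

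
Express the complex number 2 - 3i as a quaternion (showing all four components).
2 - 3i + 0j + 0k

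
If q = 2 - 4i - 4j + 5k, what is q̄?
2 + 4i + 4j - 5k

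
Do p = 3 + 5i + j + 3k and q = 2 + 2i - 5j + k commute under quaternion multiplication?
No: pq = -2 + 32i - 12j - 18k ≠ -2 - 14j + 36k = qp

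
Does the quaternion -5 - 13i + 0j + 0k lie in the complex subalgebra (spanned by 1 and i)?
Yes. The quaternion -5 - 13i has j- and k-coefficients y = z = 0, so it lies in the complex subalgebra spanned by 1 and i.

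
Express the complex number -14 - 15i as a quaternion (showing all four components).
-14 - 15i + 0j + 0k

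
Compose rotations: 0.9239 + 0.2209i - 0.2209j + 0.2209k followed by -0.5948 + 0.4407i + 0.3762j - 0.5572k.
-0.4407 + 0.2358i + 0.2585j - 0.8266k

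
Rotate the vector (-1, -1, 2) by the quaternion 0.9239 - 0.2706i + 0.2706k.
(-0.646, -0.207, 2.354)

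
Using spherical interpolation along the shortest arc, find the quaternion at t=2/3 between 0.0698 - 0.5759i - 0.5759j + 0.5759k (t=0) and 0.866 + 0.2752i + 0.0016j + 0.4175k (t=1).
0.7452 - 0.0402i - 0.2654j + 0.6104k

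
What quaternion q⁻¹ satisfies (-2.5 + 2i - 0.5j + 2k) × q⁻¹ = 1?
-0.1724 - 0.1379i + 0.0345j - 0.1379k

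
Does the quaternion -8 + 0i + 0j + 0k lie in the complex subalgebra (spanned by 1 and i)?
Yes. The quaternion -8 has j- and k-coefficients y = z = 0, so it lies in the complex subalgebra spanned by 1 and i.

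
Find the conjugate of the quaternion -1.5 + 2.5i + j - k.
-1.5 - 2.5i - j + k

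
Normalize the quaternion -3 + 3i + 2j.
-0.6396 + 0.6396i + 0.4264j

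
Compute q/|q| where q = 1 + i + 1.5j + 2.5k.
0.3086 + 0.3086i + 0.4629j + 0.7715k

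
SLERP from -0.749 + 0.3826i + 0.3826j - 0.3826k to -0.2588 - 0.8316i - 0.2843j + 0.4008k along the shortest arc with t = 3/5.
-0.1858 + 0.7716i + 0.3873j - 0.4691k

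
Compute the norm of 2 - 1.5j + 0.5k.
2.55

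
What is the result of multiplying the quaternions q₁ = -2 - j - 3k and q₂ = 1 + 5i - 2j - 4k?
-16 - 12i - 12j + 10k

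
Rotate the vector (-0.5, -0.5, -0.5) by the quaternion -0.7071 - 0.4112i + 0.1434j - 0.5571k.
(0.156, 0.015, -0.852)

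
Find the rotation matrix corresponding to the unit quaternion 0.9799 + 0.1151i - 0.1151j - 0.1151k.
[[0.947, 0.1991, -0.2521], [-0.2521, 0.947, -0.1991], [0.1991, 0.2521, 0.947]]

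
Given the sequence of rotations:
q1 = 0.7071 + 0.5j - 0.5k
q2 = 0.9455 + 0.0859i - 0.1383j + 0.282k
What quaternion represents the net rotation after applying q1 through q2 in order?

q2 · q1 = 0.8787 - 0.0111i + 0.4179j - 0.2304k
0.8787 - 0.0111i + 0.4179j - 0.2304k


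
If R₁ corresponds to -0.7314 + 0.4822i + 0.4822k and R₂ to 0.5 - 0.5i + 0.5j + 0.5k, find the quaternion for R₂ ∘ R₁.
-0.3657 + 0.8479i + 0.1165j - 0.3657k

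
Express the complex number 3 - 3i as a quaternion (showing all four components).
3 - 3i + 0j + 0k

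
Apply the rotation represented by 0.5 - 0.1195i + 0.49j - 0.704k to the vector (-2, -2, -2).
(-1.547, 2.823, 1.28)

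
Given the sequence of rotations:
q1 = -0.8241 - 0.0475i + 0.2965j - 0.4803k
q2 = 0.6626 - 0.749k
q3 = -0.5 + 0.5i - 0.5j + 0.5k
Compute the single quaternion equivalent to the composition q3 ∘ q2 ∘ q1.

q2 · q1 = -0.9058 + 0.1906i + 0.232j + 0.299k
q3 · q2 · q1 = 0.3241 - 0.8137i + 0.2827j - 0.3911k
0.3241 - 0.8137i + 0.2827j - 0.3911k


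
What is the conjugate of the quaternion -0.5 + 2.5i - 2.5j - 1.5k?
-0.5 - 2.5i + 2.5j + 1.5k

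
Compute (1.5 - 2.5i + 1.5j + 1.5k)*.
1.5 + 2.5i - 1.5j - 1.5k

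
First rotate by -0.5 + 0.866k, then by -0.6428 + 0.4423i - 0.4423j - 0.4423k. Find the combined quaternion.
0.7044 - 0.6042i - 0.1619j - 0.3355k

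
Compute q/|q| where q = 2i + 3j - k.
0.5345i + 0.8018j - 0.2673k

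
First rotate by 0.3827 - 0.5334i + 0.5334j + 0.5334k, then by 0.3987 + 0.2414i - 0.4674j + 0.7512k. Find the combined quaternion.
0.13 - 0.7703i - 0.4957j + 0.3796k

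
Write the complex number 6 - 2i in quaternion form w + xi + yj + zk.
6 - 2i + 0j + 0k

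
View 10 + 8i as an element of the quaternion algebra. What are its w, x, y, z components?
10 + 8i + 0j + 0k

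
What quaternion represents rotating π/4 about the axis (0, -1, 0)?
0.9239 - 0.3827j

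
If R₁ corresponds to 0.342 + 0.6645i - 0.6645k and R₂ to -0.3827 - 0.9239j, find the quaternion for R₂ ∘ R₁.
-0.1309 + 0.3596i - 0.316j + 0.8682k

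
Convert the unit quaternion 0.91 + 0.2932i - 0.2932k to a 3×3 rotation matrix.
[[0.8281, 0.5336, -0.1719], [-0.5336, 0.6561, -0.5336], [-0.1719, 0.5336, 0.8281]]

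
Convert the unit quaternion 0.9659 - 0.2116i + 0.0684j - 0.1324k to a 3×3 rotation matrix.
[[0.9556, 0.2268, 0.1882], [-0.2847, 0.8754, 0.3907], [-0.0761, -0.4269, 0.9011]]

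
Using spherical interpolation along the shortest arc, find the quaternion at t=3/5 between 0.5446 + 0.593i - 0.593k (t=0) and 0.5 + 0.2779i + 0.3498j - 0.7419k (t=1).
0.534 + 0.4171i + 0.2156j - 0.7031k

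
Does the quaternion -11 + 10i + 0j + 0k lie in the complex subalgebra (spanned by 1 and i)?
Yes. The quaternion -11 + 10i has j- and k-coefficients y = z = 0, so it lies in the complex subalgebra spanned by 1 and i.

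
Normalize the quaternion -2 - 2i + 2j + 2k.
-0.5 - 0.5i + 0.5j + 0.5k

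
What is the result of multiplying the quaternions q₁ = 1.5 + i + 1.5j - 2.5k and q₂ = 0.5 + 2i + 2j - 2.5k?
-10.5 + 4.75i + 1.25j - 6k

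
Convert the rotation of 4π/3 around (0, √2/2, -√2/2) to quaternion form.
-0.5 + 0.6124j - 0.6124k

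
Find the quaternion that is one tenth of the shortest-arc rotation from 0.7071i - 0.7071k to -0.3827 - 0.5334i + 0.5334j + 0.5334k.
0.0417 + 0.7053i - 0.0581j - 0.7053k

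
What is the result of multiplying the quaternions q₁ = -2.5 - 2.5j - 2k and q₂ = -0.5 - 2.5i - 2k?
-2.75 + 11.25i + 6.25j - 0.25k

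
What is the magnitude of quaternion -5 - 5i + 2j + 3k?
√63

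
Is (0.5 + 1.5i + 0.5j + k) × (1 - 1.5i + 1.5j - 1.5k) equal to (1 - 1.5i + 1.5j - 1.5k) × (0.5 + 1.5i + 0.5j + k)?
No: pq = 3.5 - 1.5i + 2j + 3.25k ≠ 3.5 + 3i + 0.5j - 2.75k = qp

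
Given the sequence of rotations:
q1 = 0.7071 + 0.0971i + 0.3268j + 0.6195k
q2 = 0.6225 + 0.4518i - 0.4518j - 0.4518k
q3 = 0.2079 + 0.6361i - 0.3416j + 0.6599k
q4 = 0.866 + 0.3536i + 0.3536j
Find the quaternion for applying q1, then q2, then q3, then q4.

q2 · q1 = 0.8238 + 0.2477i - 0.4398j + 0.2577k
q3 · q2 · q1 = -0.3066 + 0.7777i - 0.3733j + 0.4021k
q4 · q3 · q2 · q1 = -0.4085 + 0.7073i - 0.5739j - 0.0588k
-0.4085 + 0.7073i - 0.5739j - 0.0588k


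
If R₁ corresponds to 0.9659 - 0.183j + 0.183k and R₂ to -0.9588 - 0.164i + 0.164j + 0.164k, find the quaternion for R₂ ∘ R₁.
-0.9261 - 0.0984i + 0.3639j + 0.013k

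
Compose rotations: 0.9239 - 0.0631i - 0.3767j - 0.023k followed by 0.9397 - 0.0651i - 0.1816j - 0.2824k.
0.7892 - 0.2216i - 0.5054j - 0.2695k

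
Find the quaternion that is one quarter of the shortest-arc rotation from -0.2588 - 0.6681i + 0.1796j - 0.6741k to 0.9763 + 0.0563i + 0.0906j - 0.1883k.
-0.573 - 0.6115i + 0.1271j - 0.5307k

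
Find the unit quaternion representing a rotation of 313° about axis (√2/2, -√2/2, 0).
-0.9171 + 0.282i - 0.282j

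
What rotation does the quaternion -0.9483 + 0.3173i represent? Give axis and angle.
axis = (1, 0, 0), θ = 323°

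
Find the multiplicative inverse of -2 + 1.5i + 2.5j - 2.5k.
-0.1067 - 0.08i - 0.1333j + 0.1333k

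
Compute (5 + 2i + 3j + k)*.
5 - 2i - 3j - k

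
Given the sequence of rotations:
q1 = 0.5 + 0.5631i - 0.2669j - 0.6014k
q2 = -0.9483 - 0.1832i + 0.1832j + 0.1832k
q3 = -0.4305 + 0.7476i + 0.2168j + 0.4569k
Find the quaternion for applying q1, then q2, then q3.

q2 · q1 = -0.2119 - 0.6869i + 0.3377j + 0.6076k
q3 · q2 · q1 = 0.2539 + 0.1147i - 0.9594j + 0.043k
0.2539 + 0.1147i - 0.9594j + 0.043k


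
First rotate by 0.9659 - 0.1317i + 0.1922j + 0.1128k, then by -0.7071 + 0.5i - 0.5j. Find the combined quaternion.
-0.521 + 0.5197i - 0.6753j - 0.0495k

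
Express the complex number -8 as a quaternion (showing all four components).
-8 + 0i + 0j + 0k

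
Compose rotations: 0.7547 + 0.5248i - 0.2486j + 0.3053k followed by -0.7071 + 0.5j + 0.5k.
-0.562 - 0.0941i + 0.8155j - 0.1009k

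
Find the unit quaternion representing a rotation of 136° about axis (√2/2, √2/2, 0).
0.3746 + 0.6556i + 0.6556j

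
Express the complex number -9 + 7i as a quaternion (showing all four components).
-9 + 7i + 0j + 0k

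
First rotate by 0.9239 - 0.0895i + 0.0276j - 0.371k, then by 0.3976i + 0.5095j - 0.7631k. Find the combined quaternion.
-0.2616 + 0.1994i + 0.6865j - 0.6485k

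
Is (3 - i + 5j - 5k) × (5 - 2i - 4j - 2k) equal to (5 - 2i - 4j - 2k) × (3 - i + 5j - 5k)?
No: pq = 23 - 41i + 21j - 17k ≠ 23 + 19i + 5j - 45k = qp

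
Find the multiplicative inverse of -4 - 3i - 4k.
-0.0976 + 0.0732i + 0.0976k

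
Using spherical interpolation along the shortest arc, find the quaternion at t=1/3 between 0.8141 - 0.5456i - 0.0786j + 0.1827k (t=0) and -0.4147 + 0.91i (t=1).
0.706 - 0.6949i - 0.0541j + 0.1258k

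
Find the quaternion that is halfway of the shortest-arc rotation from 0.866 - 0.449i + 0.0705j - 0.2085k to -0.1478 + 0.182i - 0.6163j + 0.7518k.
0.6037 - 0.3758i + 0.409j - 0.5719k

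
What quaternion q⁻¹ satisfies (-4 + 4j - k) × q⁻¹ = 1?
-0.1212 - 0.1212j + 0.0303k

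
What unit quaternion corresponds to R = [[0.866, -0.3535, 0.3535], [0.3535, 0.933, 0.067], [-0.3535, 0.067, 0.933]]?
0.9659 + 0.183j + 0.183k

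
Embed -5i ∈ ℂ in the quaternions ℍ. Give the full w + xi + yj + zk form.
0 - 5i + 0j + 0k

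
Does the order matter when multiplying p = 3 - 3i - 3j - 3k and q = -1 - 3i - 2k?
Yes: pq = -18 + 6j - 12k ≠ -18 - 12i + 6k = qp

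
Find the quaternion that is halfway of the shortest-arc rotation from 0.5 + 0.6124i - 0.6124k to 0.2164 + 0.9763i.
0.3878 + 0.8601i - 0.3315k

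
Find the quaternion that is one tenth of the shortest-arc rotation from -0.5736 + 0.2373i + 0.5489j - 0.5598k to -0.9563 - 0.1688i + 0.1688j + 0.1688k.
-0.6506 + 0.2012i + 0.5328j - 0.5023k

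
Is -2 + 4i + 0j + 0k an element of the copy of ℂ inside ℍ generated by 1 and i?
Yes. The quaternion -2 + 4i has j- and k-coefficients y = z = 0, so it lies in the complex subalgebra spanned by 1 and i.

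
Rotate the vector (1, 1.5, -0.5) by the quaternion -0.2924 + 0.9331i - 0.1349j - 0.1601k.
(0.504, -1.641, -0.743)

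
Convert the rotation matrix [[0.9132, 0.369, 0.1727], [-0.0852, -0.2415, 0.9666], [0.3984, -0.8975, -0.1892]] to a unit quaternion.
0.6088 - 0.7655i - 0.0927j - 0.1865k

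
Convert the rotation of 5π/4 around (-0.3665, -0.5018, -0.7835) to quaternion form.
-0.3827 - 0.3386i - 0.4636j - 0.7239k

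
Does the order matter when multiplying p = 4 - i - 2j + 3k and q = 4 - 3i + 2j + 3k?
Yes: pq = 8 - 28i - 6j + 16k ≠ 8 - 4i + 6j + 32k = qp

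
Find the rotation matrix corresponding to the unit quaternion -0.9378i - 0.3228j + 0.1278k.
[[0.7589, 0.6054, -0.2397], [0.6054, -0.7916, -0.0825], [-0.2397, -0.0825, -0.9673]]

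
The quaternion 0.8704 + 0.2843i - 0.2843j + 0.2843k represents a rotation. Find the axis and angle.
axis = (√3/3, -√3/3, √3/3), θ = 59°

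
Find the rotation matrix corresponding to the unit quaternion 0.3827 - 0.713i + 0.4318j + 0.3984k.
[[0.3097, -0.9207, -0.2376], [-0.3108, -0.3342, 0.8898], [-0.8986, -0.2017, -0.3896]]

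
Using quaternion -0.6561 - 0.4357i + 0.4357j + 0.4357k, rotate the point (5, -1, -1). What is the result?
(1.963, -4.806, -0.232)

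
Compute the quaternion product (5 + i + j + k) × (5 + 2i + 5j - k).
19 + 9i + 33j + 3k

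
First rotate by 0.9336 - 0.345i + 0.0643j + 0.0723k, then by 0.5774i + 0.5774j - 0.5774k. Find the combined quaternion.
0.2038 + 0.6179i + 0.6965j - 0.3027k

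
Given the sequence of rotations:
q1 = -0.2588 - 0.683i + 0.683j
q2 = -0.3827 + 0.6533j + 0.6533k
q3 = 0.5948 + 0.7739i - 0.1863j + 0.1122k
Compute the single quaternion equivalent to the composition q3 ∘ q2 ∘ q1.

q2 · q1 = -0.3472 - 0.1848i - 0.8767j + 0.2771k
q3 · q2 · q1 = -0.2579 - 0.3319i - 0.692j - 0.587k
-0.2579 - 0.3319i - 0.692j - 0.587k


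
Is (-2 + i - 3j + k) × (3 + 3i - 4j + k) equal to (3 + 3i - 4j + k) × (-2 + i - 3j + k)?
No: pq = -22 - 2i + j + 6k ≠ -22 - 4i - 3j - 4k = qp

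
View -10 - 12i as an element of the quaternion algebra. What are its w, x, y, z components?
-10 - 12i + 0j + 0k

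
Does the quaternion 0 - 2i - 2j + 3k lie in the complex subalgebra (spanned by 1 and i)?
No. The quaternion -2i - 2j + 3k has j-coefficient y = -2 and k-coefficient z = 3, not both zero, so it does not lie in the complex subalgebra spanned by 1 and i.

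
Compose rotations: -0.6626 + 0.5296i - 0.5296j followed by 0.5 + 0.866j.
0.1273 + 0.2648i - 0.8386j - 0.4586k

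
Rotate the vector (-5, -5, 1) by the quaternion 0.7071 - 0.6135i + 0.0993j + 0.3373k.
(-1.043, -0.94, 7.002)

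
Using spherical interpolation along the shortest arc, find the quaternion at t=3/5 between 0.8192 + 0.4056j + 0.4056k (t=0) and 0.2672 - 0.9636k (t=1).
0.2394 + 0.2184j + 0.946k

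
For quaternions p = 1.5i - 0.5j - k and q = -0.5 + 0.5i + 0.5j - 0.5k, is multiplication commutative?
No: pq = -1 + 0.5j + 1.5k ≠ -1 - 1.5i - 0.5k = qp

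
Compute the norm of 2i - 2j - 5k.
√33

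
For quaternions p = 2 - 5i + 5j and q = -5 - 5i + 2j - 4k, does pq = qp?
No: pq = -45 - 5i - 41j + 7k ≠ -45 + 35i - j - 23k = qp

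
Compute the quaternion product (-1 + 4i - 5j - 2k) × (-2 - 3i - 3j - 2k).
-5 - i + 27j - 21k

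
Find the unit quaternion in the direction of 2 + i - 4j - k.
0.4264 + 0.2132i - 0.8528j - 0.2132k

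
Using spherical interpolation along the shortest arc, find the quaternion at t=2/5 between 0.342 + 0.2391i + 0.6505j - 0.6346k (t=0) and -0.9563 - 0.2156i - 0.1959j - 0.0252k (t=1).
0.6836 + 0.2644i + 0.5351j - 0.4201k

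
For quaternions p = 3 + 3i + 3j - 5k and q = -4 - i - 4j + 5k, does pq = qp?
No: pq = 28 - 20i - 34j + 26k ≠ 28 - 10i - 14j + 44k = qp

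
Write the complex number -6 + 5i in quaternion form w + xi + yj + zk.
-6 + 5i + 0j + 0k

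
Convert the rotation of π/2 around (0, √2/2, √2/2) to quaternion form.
0.7071 + 0.5j + 0.5k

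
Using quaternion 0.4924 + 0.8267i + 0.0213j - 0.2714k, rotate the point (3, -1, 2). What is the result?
(1.397, -1.833, -2.947)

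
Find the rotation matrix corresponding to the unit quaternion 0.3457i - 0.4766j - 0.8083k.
[[-0.761, -0.3295, -0.5589], [-0.3295, -0.5457, 0.7705], [-0.5589, 0.7705, 0.3067]]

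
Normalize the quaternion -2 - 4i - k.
-0.4364 - 0.8729i - 0.2182k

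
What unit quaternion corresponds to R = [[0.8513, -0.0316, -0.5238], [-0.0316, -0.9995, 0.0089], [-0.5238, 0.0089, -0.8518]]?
0.9621i - 0.0164j - 0.2722k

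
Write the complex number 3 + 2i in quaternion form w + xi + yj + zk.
3 + 2i + 0j + 0k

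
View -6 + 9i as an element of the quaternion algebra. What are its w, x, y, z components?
-6 + 9i + 0j + 0k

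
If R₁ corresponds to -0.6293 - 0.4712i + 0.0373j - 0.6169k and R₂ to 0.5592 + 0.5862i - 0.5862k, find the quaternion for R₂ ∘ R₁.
-0.4373 - 0.6105i + 0.6587j + 0.0458k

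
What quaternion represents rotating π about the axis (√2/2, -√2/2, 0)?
0.7071i - 0.7071j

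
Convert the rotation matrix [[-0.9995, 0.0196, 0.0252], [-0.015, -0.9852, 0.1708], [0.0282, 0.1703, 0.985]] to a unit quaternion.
-0.0087 + 0.0134i + 0.0856j + 0.9962k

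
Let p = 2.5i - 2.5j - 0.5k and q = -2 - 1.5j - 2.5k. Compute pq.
-5 + 0.5i + 11.25j - 2.75k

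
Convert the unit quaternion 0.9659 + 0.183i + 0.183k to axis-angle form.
axis = (√2/2, 0, √2/2), θ = π/6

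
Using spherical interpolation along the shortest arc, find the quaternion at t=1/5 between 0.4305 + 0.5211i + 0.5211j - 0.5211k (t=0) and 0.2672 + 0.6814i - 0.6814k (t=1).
0.4087 + 0.5707i + 0.4262j - 0.5707k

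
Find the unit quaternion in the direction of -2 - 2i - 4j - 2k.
-0.378 - 0.378i - 0.7559j - 0.378k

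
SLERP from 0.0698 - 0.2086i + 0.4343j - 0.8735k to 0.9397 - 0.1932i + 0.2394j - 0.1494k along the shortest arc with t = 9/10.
0.9002 - 0.2103i + 0.2834j - 0.2551k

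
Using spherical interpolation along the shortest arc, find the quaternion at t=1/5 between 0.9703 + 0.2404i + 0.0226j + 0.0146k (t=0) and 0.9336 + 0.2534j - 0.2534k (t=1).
0.9775 + 0.1945i + 0.0705j - 0.0404k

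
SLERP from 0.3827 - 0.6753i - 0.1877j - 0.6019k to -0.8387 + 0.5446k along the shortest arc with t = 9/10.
0.8172 - 0.0766i - 0.0213j - 0.5708k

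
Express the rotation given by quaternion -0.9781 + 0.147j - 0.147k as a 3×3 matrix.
[[0.9136, -0.2876, -0.2876], [0.2876, 0.9568, -0.0432], [0.2876, -0.0432, 0.9568]]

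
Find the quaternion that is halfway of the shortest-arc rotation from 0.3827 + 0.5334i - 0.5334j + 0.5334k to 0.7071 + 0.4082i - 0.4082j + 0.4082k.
0.5556 + 0.48i - 0.48j + 0.48k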